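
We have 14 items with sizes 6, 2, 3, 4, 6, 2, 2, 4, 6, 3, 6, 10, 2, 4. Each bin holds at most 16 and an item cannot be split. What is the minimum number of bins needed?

Total = 10 + 6 + 6 + 6 + 6 + 4 + 4 + 4 + 3 + 3 + 2 + 2 + 2 + 2 = 60.
Lower bound: ⌈60/16⌉ = 4 bins.
A packing using 4 bins:
  bin 1: 10 + 6 = 16
  bin 2: 6 + 6 + 4 = 16
  bin 3: 6 + 4 + 4 + 2 = 16
  bin 4: 3 + 3 + 2 + 2 + 2 = 12
This matches the lower bound, so 4 is optimal.

4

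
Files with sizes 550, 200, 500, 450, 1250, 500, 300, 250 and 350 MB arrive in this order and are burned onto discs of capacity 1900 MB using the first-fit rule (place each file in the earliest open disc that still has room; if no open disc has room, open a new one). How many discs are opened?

  550 → disc 1 (new)  [load 550/1900]
  200 → disc 1  [load 750/1900]
  500 → disc 1  [load 1250/1900]
  450 → disc 1  [load 1700/1900]
  1250 → disc 2 (new)  [load 1250/1900]
  500 → disc 2  [load 1750/1900]
  300 → disc 3 (new)  [load 300/1900]
  250 → disc 3  [load 550/1900]
  350 → disc 3  [load 900/1900]
3 discs opened.

3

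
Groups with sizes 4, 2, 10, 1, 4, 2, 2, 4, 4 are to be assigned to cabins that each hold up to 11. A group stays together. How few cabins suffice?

Total = 10 + 4 + 4 + 4 + 4 + 2 + 2 + 2 + 1 = 33.
Lower bound: ⌈33/11⌉ = 3 cabins.
A packing using 4 cabins:
  cabin 1: 10 + 1 = 11
  cabin 2: 4 + 4 + 2 = 10
  cabin 3: 4 + 4 + 2 = 10
  cabin 4: 2 = 2
No arrangement into 3 cabins stays within capacity, so 4 is optimal.

4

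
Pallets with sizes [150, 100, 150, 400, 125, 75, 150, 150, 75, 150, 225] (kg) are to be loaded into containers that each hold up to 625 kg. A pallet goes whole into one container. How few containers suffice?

Total = 400 + 225 + 150 + 150 + 150 + 150 + 150 + 125 + 100 + 75 + 75 = 1750 kg.
Lower bound: ⌈1750/625⌉ = 3 containers.
A packing using 3 containers:
  container 1: 400 + 225 = 625
  container 2: 150 + 150 + 150 + 150 = 600
  container 3: 150 + 125 + 100 + 75 + 75 = 525
This matches the lower bound, so 3 is optimal.

3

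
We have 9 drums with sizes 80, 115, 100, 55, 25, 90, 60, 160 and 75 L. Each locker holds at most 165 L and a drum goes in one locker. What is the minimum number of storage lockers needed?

Total = 160 + 115 + 100 + 90 + 80 + 75 + 60 + 55 + 25 = 760 L.
Lower bound: ⌈760/165⌉ = 5 storage lockers.
A packing using 5 storage lockers:
  locker 1: 160 = 160
  locker 2: 115 + 25 = 140
  locker 3: 100 + 60 = 160
  locker 4: 90 + 75 = 165
  locker 5: 80 + 55 = 135
This matches the lower bound, so 5 is optimal.

5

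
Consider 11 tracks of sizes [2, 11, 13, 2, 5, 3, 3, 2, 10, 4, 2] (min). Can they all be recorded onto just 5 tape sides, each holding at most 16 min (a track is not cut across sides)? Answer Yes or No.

A valid assignment using 4 tape sides:
  side 1: 13 + 3 = 16
  side 2: 11 + 5 = 16
  side 3: 10 + 4 + 2 = 16
  side 4: 3 + 2 + 2 + 2 = 9
That uses only 4 ≤ 5, so 5 tape sides are enough.

Yes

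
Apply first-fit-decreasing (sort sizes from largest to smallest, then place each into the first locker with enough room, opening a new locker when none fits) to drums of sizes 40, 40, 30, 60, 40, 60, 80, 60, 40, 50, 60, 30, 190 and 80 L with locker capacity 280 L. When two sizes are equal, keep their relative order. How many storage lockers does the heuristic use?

4

Sorted descending: 190, 80, 80, 60, 60, 60, 60, 50, 40, 40, 40, 40, 30, 30.
  190 → locker 1 (new)  [load 190/280]
  80 → locker 1  [load 270/280]
  80 → locker 2 (new)  [load 80/280]
  60 → locker 2  [load 140/280]
  60 → locker 2  [load 200/280]
  60 → locker 2  [load 260/280]
  60 → locker 3 (new)  [load 60/280]
  50 → locker 3  [load 110/280]
  40 → locker 3  [load 150/280]
  40 → locker 3  [load 190/280]
  40 → locker 3  [load 230/280]
  40 → locker 3  [load 270/280]
  30 → locker 4 (new)  [load 30/280]
  30 → locker 4  [load 60/280]
4 storage lockers opened.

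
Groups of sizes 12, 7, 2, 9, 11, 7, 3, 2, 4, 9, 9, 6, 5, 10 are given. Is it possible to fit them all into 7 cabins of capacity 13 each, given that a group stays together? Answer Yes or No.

No

Total = 96; ⌈96/13⌉ = 8.
At least 8 cabins are required, but only 7 are allowed.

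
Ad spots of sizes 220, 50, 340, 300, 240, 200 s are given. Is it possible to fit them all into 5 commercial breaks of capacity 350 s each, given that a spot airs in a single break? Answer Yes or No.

Yes

A valid assignment using 5 commercial breaks:
  break 1: 340 = 340
  break 2: 300 + 50 = 350
  break 3: 240 = 240
  break 4: 220 = 220
  break 5: 200 = 200
Every load is within 350 s, so 5 commercial breaks suffice.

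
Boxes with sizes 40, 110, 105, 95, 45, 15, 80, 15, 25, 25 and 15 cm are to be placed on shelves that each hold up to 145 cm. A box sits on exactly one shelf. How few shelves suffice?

Total = 110 + 105 + 95 + 80 + 45 + 40 + 25 + 25 + 15 + 15 + 15 = 570 cm.
Lower bound: ⌈570/145⌉ = 4 shelves.
A packing using 4 shelves:
  shelf 1: 110 + 15 + 15 = 140
  shelf 2: 105 + 40 = 145
  shelf 3: 95 + 45 = 140
  shelf 4: 80 + 25 + 25 + 15 = 145
This matches the lower bound, so 4 is optimal.

4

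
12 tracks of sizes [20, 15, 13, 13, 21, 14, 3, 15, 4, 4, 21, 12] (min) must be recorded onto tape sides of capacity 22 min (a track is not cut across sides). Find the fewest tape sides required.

Total = 21 + 21 + 20 + 15 + 15 + 14 + 13 + 13 + 12 + 4 + 4 + 3 = 155 min.
Lower bound: ⌈155/22⌉ = 8 tape sides.
Also, 9 tracks each exceed 11 min, and no two of those can share a side, so at least 9 tape sides are needed.
A packing using 9 tape sides:
  side 1: 21 = 21
  side 2: 21 = 21
  side 3: 20 = 20
  side 4: 15 + 4 + 3 = 22
  side 5: 15 + 4 = 19
  side 6: 14 = 14
  side 7: 13 = 13
  side 8: 13 = 13
  side 9: 12 = 12
This matches the lower bound, so 9 is optimal.

9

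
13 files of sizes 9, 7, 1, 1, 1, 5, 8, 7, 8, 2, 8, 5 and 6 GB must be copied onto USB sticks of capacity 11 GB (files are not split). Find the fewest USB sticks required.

8

Total = 9 + 8 + 8 + 8 + 7 + 7 + 6 + 5 + 5 + 2 + 1 + 1 + 1 = 68 GB.
Lower bound: ⌈68/11⌉ = 7 USB sticks.
A packing using 8 USB sticks:
  USB stick 1: 9 + 2 = 11
  USB stick 2: 8 + 1 + 1 + 1 = 11
  USB stick 3: 8 = 8
  USB stick 4: 8 = 8
  USB stick 5: 7 = 7
  USB stick 6: 7 = 7
  USB stick 7: 6 + 5 = 11
  USB stick 8: 5 = 5
No arrangement into 7 USB sticks stays within capacity, so 8 is optimal.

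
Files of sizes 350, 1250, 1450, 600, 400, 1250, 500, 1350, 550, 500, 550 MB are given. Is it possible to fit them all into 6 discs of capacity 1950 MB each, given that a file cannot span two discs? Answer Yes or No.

A valid assignment using 5 discs:
  disc 1: 1450 + 500 = 1950
  disc 2: 1350 + 600 = 1950
  disc 3: 1250 + 550 = 1800
  disc 4: 1250 + 550 = 1800
  disc 5: 500 + 400 + 350 = 1250
That uses only 5 ≤ 6, so 6 discs are enough.

Yes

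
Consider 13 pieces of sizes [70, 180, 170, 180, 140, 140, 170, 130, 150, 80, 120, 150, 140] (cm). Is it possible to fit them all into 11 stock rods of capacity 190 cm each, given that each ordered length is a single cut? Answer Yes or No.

Total = 1820 cm; ⌈1820/190⌉ = 10.
11 pieces each exceed half the capacity and cannot share a stock rod, forcing at least 11 stock rods.
The bound of 11 does not rule out 11, but exhaustive search shows no assignment into 11 stock rods of capacity 190 cm exists — the minimum is 12.

No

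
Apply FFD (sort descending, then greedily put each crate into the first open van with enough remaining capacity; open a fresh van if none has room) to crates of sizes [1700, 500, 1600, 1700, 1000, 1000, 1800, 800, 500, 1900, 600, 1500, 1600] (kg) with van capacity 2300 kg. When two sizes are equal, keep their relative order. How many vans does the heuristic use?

8

Sorted descending: 1900, 1800, 1700, 1700, 1600, 1600, 1500, 1000, 1000, 800, 600, 500, 500.
  1900 → van 1 (new)  [load 1900/2300]
  1800 → van 2 (new)  [load 1800/2300]
  1700 → van 3 (new)  [load 1700/2300]
  1700 → van 4 (new)  [load 1700/2300]
  1600 → van 5 (new)  [load 1600/2300]
  1600 → van 6 (new)  [load 1600/2300]
  1500 → van 7 (new)  [load 1500/2300]
  1000 → van 8 (new)  [load 1000/2300]
  1000 → van 8  [load 2000/2300]
  800 → van 7  [load 2300/2300]
  600 → van 3  [load 2300/2300]
  500 → van 2  [load 2300/2300]
  500 → van 4  [load 2200/2300]
8 vans opened.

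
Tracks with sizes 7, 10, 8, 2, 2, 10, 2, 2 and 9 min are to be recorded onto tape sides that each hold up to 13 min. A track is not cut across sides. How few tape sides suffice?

5

Total = 10 + 10 + 9 + 8 + 7 + 2 + 2 + 2 + 2 = 52 min.
Lower bound: ⌈52/13⌉ = 4 tape sides.
Also, 5 tracks each exceed 13/2 min, and no two of those can share a side, so at least 5 tape sides are needed.
A packing using 5 tape sides:
  side 1: 10 + 2 = 12
  side 2: 10 + 2 = 12
  side 3: 9 + 2 + 2 = 13
  side 4: 8 = 8
  side 5: 7 = 7
This matches the lower bound, so 5 is optimal.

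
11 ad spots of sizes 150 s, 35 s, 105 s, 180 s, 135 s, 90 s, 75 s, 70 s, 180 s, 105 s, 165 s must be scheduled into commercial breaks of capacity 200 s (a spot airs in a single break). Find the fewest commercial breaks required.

Total = 180 + 180 + 165 + 150 + 135 + 105 + 105 + 90 + 75 + 70 + 35 = 1290 s.
Lower bound: ⌈1290/200⌉ = 7 commercial breaks.
A packing using 8 commercial breaks:
  break 1: 180 = 180
  break 2: 180 = 180
  break 3: 165 + 35 = 200
  break 4: 150 = 150
  break 5: 135 = 135
  break 6: 105 + 90 = 195
  break 7: 105 + 75 = 180
  break 8: 70 = 70
No arrangement into 7 commercial breaks stays within capacity, so 8 is optimal.

8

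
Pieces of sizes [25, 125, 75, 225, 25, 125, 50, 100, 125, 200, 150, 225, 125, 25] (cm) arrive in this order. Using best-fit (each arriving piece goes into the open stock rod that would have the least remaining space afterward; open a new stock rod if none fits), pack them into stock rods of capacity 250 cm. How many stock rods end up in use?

8

  25 → stock rod 1 (new)  [load 25/250]
  125 → stock rod 1  [load 150/250]
  75 → stock rod 1  [load 225/250]
  225 → stock rod 2 (new)  [load 225/250]
  25 → stock rod 1  [load 250/250]
  125 → stock rod 3 (new)  [load 125/250]
  50 → stock rod 3  [load 175/250]
  100 → stock rod 4 (new)  [load 100/250]
  125 → stock rod 4  [load 225/250]
  200 → stock rod 5 (new)  [load 200/250]
  150 → stock rod 6 (new)  [load 150/250]
  225 → stock rod 7 (new)  [load 225/250]
  125 → stock rod 8 (new)  [load 125/250]
  25 → stock rod 2  [load 250/250]
8 stock rods opened.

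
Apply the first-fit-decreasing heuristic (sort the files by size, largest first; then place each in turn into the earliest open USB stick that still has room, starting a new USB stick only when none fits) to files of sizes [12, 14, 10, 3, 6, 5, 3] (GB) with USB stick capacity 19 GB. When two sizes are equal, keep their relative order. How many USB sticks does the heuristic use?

3

Sorted descending: 14, 12, 10, 6, 5, 3, 3.
  14 → USB stick 1 (new)  [load 14/19]
  12 → USB stick 2 (new)  [load 12/19]
  10 → USB stick 3 (new)  [load 10/19]
  6 → USB stick 2  [load 18/19]
  5 → USB stick 1  [load 19/19]
  3 → USB stick 3  [load 13/19]
  3 → USB stick 3  [load 16/19]
3 USB sticks opened.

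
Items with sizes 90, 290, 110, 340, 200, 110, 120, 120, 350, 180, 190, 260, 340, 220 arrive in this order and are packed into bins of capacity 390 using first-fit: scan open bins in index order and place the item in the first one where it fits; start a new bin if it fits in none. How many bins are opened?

  90 → bin 1 (new)  [load 90/390]
  290 → bin 1  [load 380/390]
  110 → bin 2 (new)  [load 110/390]
  340 → bin 3 (new)  [load 340/390]
  200 → bin 2  [load 310/390]
  110 → bin 4 (new)  [load 110/390]
  120 → bin 4  [load 230/390]
  120 → bin 4  [load 350/390]
  350 → bin 5 (new)  [load 350/390]
  180 → bin 6 (new)  [load 180/390]
  190 → bin 6  [load 370/390]
  260 → bin 7 (new)  [load 260/390]
  340 → bin 8 (new)  [load 340/390]
  220 → bin 9 (new)  [load 220/390]
9 bins opened.

9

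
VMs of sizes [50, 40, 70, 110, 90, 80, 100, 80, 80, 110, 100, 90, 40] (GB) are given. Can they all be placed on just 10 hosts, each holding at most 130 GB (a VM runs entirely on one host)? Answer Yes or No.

A valid assignment using 10 hosts:
  host 1: 110 = 110
  host 2: 110 = 110
  host 3: 100 = 100
  host 4: 100 = 100
  host 5: 90 + 40 = 130
  host 6: 90 + 40 = 130
  host 7: 80 + 50 = 130
  host 8: 80 = 80
  host 9: 80 = 80
  host 10: 70 = 70
Every load is within 130 GB, so 10 hosts suffice.

Yes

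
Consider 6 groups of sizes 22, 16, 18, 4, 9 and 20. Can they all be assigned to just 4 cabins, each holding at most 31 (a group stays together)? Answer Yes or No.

A valid assignment using 4 cabins:
  cabin 1: 22 + 9 = 31
  cabin 2: 20 + 4 = 24
  cabin 3: 18 = 18
  cabin 4: 16 = 16
Every load is within 31, so 4 cabins suffice.

Yes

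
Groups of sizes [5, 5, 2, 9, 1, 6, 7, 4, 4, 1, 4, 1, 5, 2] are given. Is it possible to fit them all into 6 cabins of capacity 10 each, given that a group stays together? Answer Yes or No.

Yes

A valid assignment using 6 cabins:
  cabin 1: 9 + 1 = 10
  cabin 2: 7 + 2 + 1 = 10
  cabin 3: 6 + 4 = 10
  cabin 4: 5 + 5 = 10
  cabin 5: 5 + 4 + 1 = 10
  cabin 6: 4 + 2 = 6
Every load is within 10, so 6 cabins suffice.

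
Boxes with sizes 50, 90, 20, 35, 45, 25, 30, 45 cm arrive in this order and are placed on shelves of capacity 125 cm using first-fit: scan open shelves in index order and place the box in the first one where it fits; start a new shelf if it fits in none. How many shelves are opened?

  50 → shelf 1 (new)  [load 50/125]
  90 → shelf 2 (new)  [load 90/125]
  20 → shelf 1  [load 70/125]
  35 → shelf 1  [load 105/125]
  45 → shelf 3 (new)  [load 45/125]
  25 → shelf 2  [load 115/125]
  30 → shelf 3  [load 75/125]
  45 → shelf 3  [load 120/125]
3 shelves opened.

3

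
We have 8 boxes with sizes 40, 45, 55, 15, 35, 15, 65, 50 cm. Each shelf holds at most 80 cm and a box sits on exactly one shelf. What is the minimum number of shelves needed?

Total = 65 + 55 + 50 + 45 + 40 + 35 + 15 + 15 = 320 cm.
Lower bound: ⌈320/80⌉ = 4 shelves.
A packing using 5 shelves:
  shelf 1: 65 + 15 = 80
  shelf 2: 55 + 15 = 70
  shelf 3: 50 = 50
  shelf 4: 45 + 35 = 80
  shelf 5: 40 = 40
No arrangement into 4 shelves stays within capacity, so 5 is optimal.

5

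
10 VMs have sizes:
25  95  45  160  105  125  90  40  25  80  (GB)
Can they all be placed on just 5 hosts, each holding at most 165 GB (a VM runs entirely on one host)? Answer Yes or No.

No

Total = 790 GB; ⌈790/165⌉ = 5.
The bound of 5 does not rule out 5, but exhaustive search shows no assignment into 5 hosts of capacity 165 GB exists — the minimum is 6.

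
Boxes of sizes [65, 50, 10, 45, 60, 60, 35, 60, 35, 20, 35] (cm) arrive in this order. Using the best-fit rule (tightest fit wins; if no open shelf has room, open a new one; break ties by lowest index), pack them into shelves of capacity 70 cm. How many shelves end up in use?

  65 → shelf 1 (new)  [load 65/70]
  50 → shelf 2 (new)  [load 50/70]
  10 → shelf 2  [load 60/70]
  45 → shelf 3 (new)  [load 45/70]
  60 → shelf 4 (new)  [load 60/70]
  60 → shelf 5 (new)  [load 60/70]
  35 → shelf 6 (new)  [load 35/70]
  60 → shelf 7 (new)  [load 60/70]
  35 → shelf 6  [load 70/70]
  20 → shelf 3  [load 65/70]
  35 → shelf 8 (new)  [load 35/70]
8 shelves opened.

8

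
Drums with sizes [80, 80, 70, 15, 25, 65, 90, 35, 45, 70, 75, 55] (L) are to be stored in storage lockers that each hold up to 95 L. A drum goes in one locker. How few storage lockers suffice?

Total = 90 + 80 + 80 + 75 + 70 + 70 + 65 + 55 + 45 + 35 + 25 + 15 = 705 L.
Lower bound: ⌈705/95⌉ = 8 storage lockers.
A packing using 9 storage lockers:
  locker 1: 90 = 90
  locker 2: 80 + 15 = 95
  locker 3: 80 = 80
  locker 4: 75 = 75
  locker 5: 70 + 25 = 95
  locker 6: 70 = 70
  locker 7: 65 = 65
  locker 8: 55 + 35 = 90
  locker 9: 45 = 45
No arrangement into 8 storage lockers stays within capacity, so 9 is optimal.

9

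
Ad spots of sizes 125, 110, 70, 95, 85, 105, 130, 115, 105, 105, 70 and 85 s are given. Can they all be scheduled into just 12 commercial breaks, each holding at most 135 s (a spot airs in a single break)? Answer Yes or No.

Yes

A valid assignment using 12 commercial breaks:
  break 1: 130 = 130
  break 2: 125 = 125
  break 3: 115 = 115
  break 4: 110 = 110
  break 5: 105 = 105
  break 6: 105 = 105
  break 7: 105 = 105
  break 8: 95 = 95
  break 9: 85 = 85
  break 10: 85 = 85
  break 11: 70 = 70
  break 12: 70 = 70
Every load is within 135 s, so 12 commercial breaks suffice.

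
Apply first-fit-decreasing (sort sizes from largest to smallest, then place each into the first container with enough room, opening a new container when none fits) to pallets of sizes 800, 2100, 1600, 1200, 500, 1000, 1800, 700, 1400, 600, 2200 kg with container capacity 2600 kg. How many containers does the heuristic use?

Sorted descending: 2200, 2100, 1800, 1600, 1400, 1200, 1000, 800, 700, 600, 500.
  2200 → container 1 (new)  [load 2200/2600]
  2100 → container 2 (new)  [load 2100/2600]
  1800 → container 3 (new)  [load 1800/2600]
  1600 → container 4 (new)  [load 1600/2600]
  1400 → container 5 (new)  [load 1400/2600]
  1200 → container 5  [load 2600/2600]
  1000 → container 4  [load 2600/2600]
  800 → container 3  [load 2600/2600]
  700 → container 6 (new)  [load 700/2600]
  600 → container 6  [load 1300/2600]
  500 → container 2  [load 2600/2600]
6 containers opened.

6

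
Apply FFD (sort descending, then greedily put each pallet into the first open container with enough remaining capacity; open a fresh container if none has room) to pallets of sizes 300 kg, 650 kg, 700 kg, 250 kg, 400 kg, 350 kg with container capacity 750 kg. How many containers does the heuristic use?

4

Sorted descending: 700, 650, 400, 350, 300, 250.
  700 → container 1 (new)  [load 700/750]
  650 → container 2 (new)  [load 650/750]
  400 → container 3 (new)  [load 400/750]
  350 → container 3  [load 750/750]
  300 → container 4 (new)  [load 300/750]
  250 → container 4  [load 550/750]
4 containers opened.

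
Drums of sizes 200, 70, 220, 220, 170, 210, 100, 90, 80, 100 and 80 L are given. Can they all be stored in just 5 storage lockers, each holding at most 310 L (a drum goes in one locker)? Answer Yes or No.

Total = 1540 L; ⌈1540/310⌉ = 5.
The bound of 5 does not rule out 5, but exhaustive search shows no assignment into 5 storage lockers of capacity 310 L exists — the minimum is 6.

No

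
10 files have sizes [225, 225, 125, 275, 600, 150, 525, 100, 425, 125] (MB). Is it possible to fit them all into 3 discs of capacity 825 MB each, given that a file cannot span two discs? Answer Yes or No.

Total = 2775 MB; ⌈2775/825⌉ = 4.
At least 4 discs are required, but only 3 are allowed.

No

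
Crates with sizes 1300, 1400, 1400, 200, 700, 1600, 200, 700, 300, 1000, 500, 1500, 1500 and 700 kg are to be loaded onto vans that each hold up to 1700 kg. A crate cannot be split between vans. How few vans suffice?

Total = 1600 + 1500 + 1500 + 1400 + 1400 + 1300 + 1000 + 700 + 700 + 700 + 500 + 300 + 200 + 200 = 13000 kg.
Lower bound: ⌈13000/1700⌉ = 8 vans.
A packing using 9 vans:
  van 1: 1600 = 1600
  van 2: 1500 + 200 = 1700
  van 3: 1500 + 200 = 1700
  van 4: 1400 + 300 = 1700
  van 5: 1400 = 1400
  van 6: 1300 = 1300
  van 7: 1000 + 700 = 1700
  van 8: 700 + 700 = 1400
  van 9: 500 = 500
No arrangement into 8 vans stays within capacity, so 9 is optimal.

9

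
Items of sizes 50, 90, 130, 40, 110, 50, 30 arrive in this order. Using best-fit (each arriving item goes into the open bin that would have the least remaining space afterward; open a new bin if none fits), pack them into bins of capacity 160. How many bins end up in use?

  50 → bin 1 (new)  [load 50/160]
  90 → bin 1  [load 140/160]
  130 → bin 2 (new)  [load 130/160]
  40 → bin 3 (new)  [load 40/160]
  110 → bin 3  [load 150/160]
  50 → bin 4 (new)  [load 50/160]
  30 → bin 2  [load 160/160]
4 bins opened.

4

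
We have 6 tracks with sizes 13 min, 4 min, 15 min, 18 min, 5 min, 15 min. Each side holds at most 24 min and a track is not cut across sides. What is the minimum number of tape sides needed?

Total = 18 + 15 + 15 + 13 + 5 + 4 = 70 min.
Lower bound: ⌈70/24⌉ = 3 tape sides.
Also, 4 tracks each exceed 12 min, and no two of those can share a side, so at least 4 tape sides are needed.
A packing using 4 tape sides:
  side 1: 18 + 5 = 23
  side 2: 15 + 4 = 19
  side 3: 15 = 15
  side 4: 13 = 13
This matches the lower bound, so 4 is optimal.

4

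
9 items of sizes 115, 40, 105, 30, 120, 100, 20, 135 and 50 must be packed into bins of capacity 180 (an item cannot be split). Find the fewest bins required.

5

Total = 135 + 120 + 115 + 105 + 100 + 50 + 40 + 30 + 20 = 715.
Lower bound: ⌈715/180⌉ = 4 bins.
Also, 5 items each exceed 90, and no two of those can share a bin, so at least 5 bins are needed.
A packing using 5 bins:
  bin 1: 135 + 40 = 175
  bin 2: 120 + 50 = 170
  bin 3: 115 + 30 + 20 = 165
  bin 4: 105 = 105
  bin 5: 100 = 100
This matches the lower bound, so 5 is optimal.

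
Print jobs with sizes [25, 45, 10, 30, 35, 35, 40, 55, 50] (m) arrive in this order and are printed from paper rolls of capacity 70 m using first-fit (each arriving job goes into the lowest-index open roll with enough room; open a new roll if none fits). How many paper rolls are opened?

6

  25 → roll 1 (new)  [load 25/70]
  45 → roll 1  [load 70/70]
  10 → roll 2 (new)  [load 10/70]
  30 → roll 2  [load 40/70]
  35 → roll 3 (new)  [load 35/70]
  35 → roll 3  [load 70/70]
  40 → roll 4 (new)  [load 40/70]
  55 → roll 5 (new)  [load 55/70]
  50 → roll 6 (new)  [load 50/70]
6 paper rolls opened.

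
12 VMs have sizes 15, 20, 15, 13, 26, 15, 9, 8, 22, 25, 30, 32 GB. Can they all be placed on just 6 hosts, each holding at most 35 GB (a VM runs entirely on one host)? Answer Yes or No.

Total = 230 GB; ⌈230/35⌉ = 7.
At least 7 hosts are required, but only 6 are allowed.

No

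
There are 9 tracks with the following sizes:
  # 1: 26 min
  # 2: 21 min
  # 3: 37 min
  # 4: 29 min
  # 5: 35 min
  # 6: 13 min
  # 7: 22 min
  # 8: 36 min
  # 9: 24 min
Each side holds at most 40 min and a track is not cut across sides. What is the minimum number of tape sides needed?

Total = 37 + 36 + 35 + 29 + 26 + 24 + 22 + 21 + 13 = 243 min.
Lower bound: ⌈243/40⌉ = 7 tape sides.
Also, 8 tracks each exceed 20 min, and no two of those can share a side, so at least 8 tape sides are needed.
A packing using 8 tape sides:
  side 1: 37 = 37
  side 2: 36 = 36
  side 3: 35 = 35
  side 4: 29 = 29
  side 5: 26 + 13 = 39
  side 6: 24 = 24
  side 7: 22 = 22
  side 8: 21 = 21
This matches the lower bound, so 8 is optimal.

8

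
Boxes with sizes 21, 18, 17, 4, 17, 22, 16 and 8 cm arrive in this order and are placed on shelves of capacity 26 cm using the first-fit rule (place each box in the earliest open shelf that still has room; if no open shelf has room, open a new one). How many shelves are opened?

6

  21 → shelf 1 (new)  [load 21/26]
  18 → shelf 2 (new)  [load 18/26]
  17 → shelf 3 (new)  [load 17/26]
  4 → shelf 1  [load 25/26]
  17 → shelf 4 (new)  [load 17/26]
  22 → shelf 5 (new)  [load 22/26]
  16 → shelf 6 (new)  [load 16/26]
  8 → shelf 2  [load 26/26]
6 shelves opened.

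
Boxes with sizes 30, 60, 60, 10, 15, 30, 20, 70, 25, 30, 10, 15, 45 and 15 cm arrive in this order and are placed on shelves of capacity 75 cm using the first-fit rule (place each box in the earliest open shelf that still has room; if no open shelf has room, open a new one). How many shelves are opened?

6

  30 → shelf 1 (new)  [load 30/75]
  60 → shelf 2 (new)  [load 60/75]
  60 → shelf 3 (new)  [load 60/75]
  10 → shelf 1  [load 40/75]
  15 → shelf 1  [load 55/75]
  30 → shelf 4 (new)  [load 30/75]
  20 → shelf 1  [load 75/75]
  70 → shelf 5 (new)  [load 70/75]
  25 → shelf 4  [load 55/75]
  30 → shelf 6 (new)  [load 30/75]
  10 → shelf 2  [load 70/75]
  15 → shelf 3  [load 75/75]
  45 → shelf 6  [load 75/75]
  15 → shelf 4  [load 70/75]
6 shelves opened.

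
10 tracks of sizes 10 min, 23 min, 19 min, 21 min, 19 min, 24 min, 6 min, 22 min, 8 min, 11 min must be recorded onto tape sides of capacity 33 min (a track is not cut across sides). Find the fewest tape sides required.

6

Total = 24 + 23 + 22 + 21 + 19 + 19 + 11 + 10 + 8 + 6 = 163 min.
Lower bound: ⌈163/33⌉ = 5 tape sides.
Also, 6 tracks each exceed 33/2 min, and no two of those can share a side, so at least 6 tape sides are needed.
A packing using 6 tape sides:
  side 1: 24 + 8 = 32
  side 2: 23 + 10 = 33
  side 3: 22 + 11 = 33
  side 4: 21 + 6 = 27
  side 5: 19 = 19
  side 6: 19 = 19
This matches the lower bound, so 6 is optimal.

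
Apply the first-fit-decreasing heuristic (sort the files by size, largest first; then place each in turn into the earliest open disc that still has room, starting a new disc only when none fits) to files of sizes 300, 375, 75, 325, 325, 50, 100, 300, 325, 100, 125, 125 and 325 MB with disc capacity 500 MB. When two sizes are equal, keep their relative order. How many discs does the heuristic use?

Sorted descending: 375, 325, 325, 325, 325, 300, 300, 125, 125, 100, 100, 75, 50.
  375 → disc 1 (new)  [load 375/500]
  325 → disc 2 (new)  [load 325/500]
  325 → disc 3 (new)  [load 325/500]
  325 → disc 4 (new)  [load 325/500]
  325 → disc 5 (new)  [load 325/500]
  300 → disc 6 (new)  [load 300/500]
  300 → disc 7 (new)  [load 300/500]
  125 → disc 1  [load 500/500]
  125 → disc 2  [load 450/500]
  100 → disc 3  [load 425/500]
  100 → disc 4  [load 425/500]
  75 → disc 3  [load 500/500]
  50 → disc 2  [load 500/500]
7 discs opened.

7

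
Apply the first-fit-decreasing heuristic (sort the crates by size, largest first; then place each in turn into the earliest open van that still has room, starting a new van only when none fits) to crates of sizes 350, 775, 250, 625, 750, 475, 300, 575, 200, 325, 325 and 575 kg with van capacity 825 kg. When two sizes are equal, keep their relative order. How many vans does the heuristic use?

8

Sorted descending: 775, 750, 625, 575, 575, 475, 350, 325, 325, 300, 250, 200.
  775 → van 1 (new)  [load 775/825]
  750 → van 2 (new)  [load 750/825]
  625 → van 3 (new)  [load 625/825]
  575 → van 4 (new)  [load 575/825]
  575 → van 5 (new)  [load 575/825]
  475 → van 6 (new)  [load 475/825]
  350 → van 6  [load 825/825]
  325 → van 7 (new)  [load 325/825]
  325 → van 7  [load 650/825]
  300 → van 8 (new)  [load 300/825]
  250 → van 4  [load 825/825]
  200 → van 3  [load 825/825]
8 vans opened.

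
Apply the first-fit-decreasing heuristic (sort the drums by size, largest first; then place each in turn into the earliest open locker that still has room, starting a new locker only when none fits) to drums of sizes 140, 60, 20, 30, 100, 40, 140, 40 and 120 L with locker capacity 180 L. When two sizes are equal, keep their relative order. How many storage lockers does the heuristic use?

4

Sorted descending: 140, 140, 120, 100, 60, 40, 40, 30, 20.
  140 → locker 1 (new)  [load 140/180]
  140 → locker 2 (new)  [load 140/180]
  120 → locker 3 (new)  [load 120/180]
  100 → locker 4 (new)  [load 100/180]
  60 → locker 3  [load 180/180]
  40 → locker 1  [load 180/180]
  40 → locker 2  [load 180/180]
  30 → locker 4  [load 130/180]
  20 → locker 4  [load 150/180]
4 storage lockers opened.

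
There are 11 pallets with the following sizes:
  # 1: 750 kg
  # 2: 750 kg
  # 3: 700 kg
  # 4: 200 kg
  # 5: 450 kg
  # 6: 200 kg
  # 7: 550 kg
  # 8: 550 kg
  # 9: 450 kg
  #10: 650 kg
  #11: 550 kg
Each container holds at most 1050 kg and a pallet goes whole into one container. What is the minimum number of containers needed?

Total = 750 + 750 + 700 + 650 + 550 + 550 + 550 + 450 + 450 + 200 + 200 = 5800 kg.
Lower bound: ⌈5800/1050⌉ = 6 containers.
Also, 7 pallets each exceed 525 kg, and no two of those can share a container, so at least 7 containers are needed.
A packing using 7 containers:
  container 1: 750 + 200 = 950
  container 2: 750 + 200 = 950
  container 3: 700 = 700
  container 4: 650 = 650
  container 5: 550 + 450 = 1000
  container 6: 550 + 450 = 1000
  container 7: 550 = 550
This matches the lower bound, so 7 is optimal.

7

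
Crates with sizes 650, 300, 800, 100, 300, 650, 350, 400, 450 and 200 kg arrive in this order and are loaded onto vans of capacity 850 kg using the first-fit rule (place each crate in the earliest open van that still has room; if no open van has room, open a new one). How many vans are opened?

6

  650 → van 1 (new)  [load 650/850]
  300 → van 2 (new)  [load 300/850]
  800 → van 3 (new)  [load 800/850]
  100 → van 1  [load 750/850]
  300 → van 2  [load 600/850]
  650 → van 4 (new)  [load 650/850]
  350 → van 5 (new)  [load 350/850]
  400 → van 5  [load 750/850]
  450 → van 6 (new)  [load 450/850]
  200 → van 2  [load 800/850]
6 vans opened.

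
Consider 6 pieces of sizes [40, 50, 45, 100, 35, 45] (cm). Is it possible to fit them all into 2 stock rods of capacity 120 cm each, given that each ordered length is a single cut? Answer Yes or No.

No

Total = 315 cm; ⌈315/120⌉ = 3.
At least 3 stock rods are required, but only 2 are allowed.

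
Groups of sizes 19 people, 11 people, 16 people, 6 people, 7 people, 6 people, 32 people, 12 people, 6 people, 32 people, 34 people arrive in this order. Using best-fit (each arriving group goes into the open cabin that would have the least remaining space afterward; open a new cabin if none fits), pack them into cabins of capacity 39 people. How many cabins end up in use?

  19 → cabin 1 (new)  [load 19/39]
  11 → cabin 1  [load 30/39]
  16 → cabin 2 (new)  [load 16/39]
  6 → cabin 1  [load 36/39]
  7 → cabin 2  [load 23/39]
  6 → cabin 2  [load 29/39]
  32 → cabin 3 (new)  [load 32/39]
  12 → cabin 4 (new)  [load 12/39]
  6 → cabin 3  [load 38/39]
  32 → cabin 5 (new)  [load 32/39]
  34 → cabin 6 (new)  [load 34/39]
6 cabins opened.

6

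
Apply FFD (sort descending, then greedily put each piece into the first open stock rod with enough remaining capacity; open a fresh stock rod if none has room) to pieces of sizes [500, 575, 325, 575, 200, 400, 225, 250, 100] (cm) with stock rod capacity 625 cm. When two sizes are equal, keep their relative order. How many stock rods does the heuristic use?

6

Sorted descending: 575, 575, 500, 400, 325, 250, 225, 200, 100.
  575 → stock rod 1 (new)  [load 575/625]
  575 → stock rod 2 (new)  [load 575/625]
  500 → stock rod 3 (new)  [load 500/625]
  400 → stock rod 4 (new)  [load 400/625]
  325 → stock rod 5 (new)  [load 325/625]
  250 → stock rod 5  [load 575/625]
  225 → stock rod 4  [load 625/625]
  200 → stock rod 6 (new)  [load 200/625]
  100 → stock rod 3  [load 600/625]
6 stock rods opened.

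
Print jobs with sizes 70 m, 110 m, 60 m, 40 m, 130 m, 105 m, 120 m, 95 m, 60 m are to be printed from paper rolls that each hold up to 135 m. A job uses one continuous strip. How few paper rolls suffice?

7

Total = 130 + 120 + 110 + 105 + 95 + 70 + 60 + 60 + 40 = 790 m.
Lower bound: ⌈790/135⌉ = 6 paper rolls.
A packing using 7 paper rolls:
  roll 1: 130 = 130
  roll 2: 120 = 120
  roll 3: 110 = 110
  roll 4: 105 = 105
  roll 5: 95 + 40 = 135
  roll 6: 70 + 60 = 130
  roll 7: 60 = 60
No arrangement into 6 paper rolls stays within capacity, so 7 is optimal.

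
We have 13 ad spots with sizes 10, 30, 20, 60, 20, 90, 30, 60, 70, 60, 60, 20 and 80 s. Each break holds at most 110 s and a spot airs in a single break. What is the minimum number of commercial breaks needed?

7

Total = 90 + 80 + 70 + 60 + 60 + 60 + 60 + 30 + 30 + 20 + 20 + 20 + 10 = 610 s.
Lower bound: ⌈610/110⌉ = 6 commercial breaks.
Also, 7 ad spots each exceed 55 s, and no two of those can share a break, so at least 7 commercial breaks are needed.
A packing using 7 commercial breaks:
  break 1: 90 + 20 = 110
  break 2: 80 + 30 = 110
  break 3: 70 + 30 + 10 = 110
  break 4: 60 + 20 + 20 = 100
  break 5: 60 = 60
  break 6: 60 = 60
  break 7: 60 = 60
This matches the lower bound, so 7 is optimal.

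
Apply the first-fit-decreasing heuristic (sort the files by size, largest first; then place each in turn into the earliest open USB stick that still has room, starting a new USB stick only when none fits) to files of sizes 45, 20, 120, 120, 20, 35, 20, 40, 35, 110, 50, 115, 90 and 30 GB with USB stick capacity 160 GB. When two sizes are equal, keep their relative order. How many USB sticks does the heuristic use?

Sorted descending: 120, 120, 115, 110, 90, 50, 45, 40, 35, 35, 30, 20, 20, 20.
  120 → USB stick 1 (new)  [load 120/160]
  120 → USB stick 2 (new)  [load 120/160]
  115 → USB stick 3 (new)  [load 115/160]
  110 → USB stick 4 (new)  [load 110/160]
  90 → USB stick 5 (new)  [load 90/160]
  50 → USB stick 4  [load 160/160]
  45 → USB stick 3  [load 160/160]
  40 → USB stick 1  [load 160/160]
  35 → USB stick 2  [load 155/160]
  35 → USB stick 5  [load 125/160]
  30 → USB stick 5  [load 155/160]
  20 → USB stick 6 (new)  [load 20/160]
  20 → USB stick 6  [load 40/160]
  20 → USB stick 6  [load 60/160]
6 USB sticks opened.

6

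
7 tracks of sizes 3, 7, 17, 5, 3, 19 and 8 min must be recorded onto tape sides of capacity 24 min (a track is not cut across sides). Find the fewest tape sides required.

3

Total = 19 + 17 + 8 + 7 + 5 + 3 + 3 = 62 min.
Lower bound: ⌈62/24⌉ = 3 tape sides.
A packing using 3 tape sides:
  side 1: 19 + 5 = 24
  side 2: 17 + 7 = 24
  side 3: 8 + 3 + 3 = 14
This matches the lower bound, so 3 is optimal.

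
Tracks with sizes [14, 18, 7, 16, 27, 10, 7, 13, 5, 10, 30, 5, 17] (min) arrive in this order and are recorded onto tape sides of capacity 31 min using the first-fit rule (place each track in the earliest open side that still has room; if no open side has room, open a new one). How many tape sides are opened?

  14 → side 1 (new)  [load 14/31]
  18 → side 2 (new)  [load 18/31]
  7 → side 1  [load 21/31]
  16 → side 3 (new)  [load 16/31]
  27 → side 4 (new)  [load 27/31]
  10 → side 1  [load 31/31]
  7 → side 2  [load 25/31]
  13 → side 3  [load 29/31]
  5 → side 2  [load 30/31]
  10 → side 5 (new)  [load 10/31]
  30 → side 6 (new)  [load 30/31]
  5 → side 5  [load 15/31]
  17 → side 7 (new)  [load 17/31]
7 tape sides opened.

7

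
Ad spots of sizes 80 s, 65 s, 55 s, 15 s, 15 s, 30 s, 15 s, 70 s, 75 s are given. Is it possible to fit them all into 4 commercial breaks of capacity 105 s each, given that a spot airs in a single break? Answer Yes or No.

Total = 420 s; ⌈420/105⌉ = 4.
5 ad spots each exceed half the capacity and cannot share a break, forcing at least 5 commercial breaks.
At least 5 commercial breaks are required, but only 4 are allowed.

No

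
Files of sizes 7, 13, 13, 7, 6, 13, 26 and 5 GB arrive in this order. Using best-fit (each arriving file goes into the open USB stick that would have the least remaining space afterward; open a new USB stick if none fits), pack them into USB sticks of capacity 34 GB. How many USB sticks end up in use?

3

  7 → USB stick 1 (new)  [load 7/34]
  13 → USB stick 1  [load 20/34]
  13 → USB stick 1  [load 33/34]
  7 → USB stick 2 (new)  [load 7/34]
  6 → USB stick 2  [load 13/34]
  13 → USB stick 2  [load 26/34]
  26 → USB stick 3 (new)  [load 26/34]
  5 → USB stick 2  [load 31/34]
3 USB sticks opened.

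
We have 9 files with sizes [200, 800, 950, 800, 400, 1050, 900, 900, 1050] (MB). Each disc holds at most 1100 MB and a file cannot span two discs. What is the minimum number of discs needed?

8

Total = 1050 + 1050 + 950 + 900 + 900 + 800 + 800 + 400 + 200 = 7050 MB.
Lower bound: ⌈7050/1100⌉ = 7 discs.
A packing using 8 discs:
  disc 1: 1050 = 1050
  disc 2: 1050 = 1050
  disc 3: 950 = 950
  disc 4: 900 + 200 = 1100
  disc 5: 900 = 900
  disc 6: 800 = 800
  disc 7: 800 = 800
  disc 8: 400 = 400
No arrangement into 7 discs stays within capacity, so 8 is optimal.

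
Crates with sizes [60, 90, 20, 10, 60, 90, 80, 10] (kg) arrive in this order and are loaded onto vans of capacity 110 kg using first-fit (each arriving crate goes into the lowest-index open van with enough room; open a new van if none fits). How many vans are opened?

5

  60 → van 1 (new)  [load 60/110]
  90 → van 2 (new)  [load 90/110]
  20 → van 1  [load 80/110]
  10 → van 1  [load 90/110]
  60 → van 3 (new)  [load 60/110]
  90 → van 4 (new)  [load 90/110]
  80 → van 5 (new)  [load 80/110]
  10 → van 1  [load 100/110]
5 vans opened.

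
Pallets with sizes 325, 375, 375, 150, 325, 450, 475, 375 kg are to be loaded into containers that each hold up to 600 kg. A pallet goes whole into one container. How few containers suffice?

7

Total = 475 + 450 + 375 + 375 + 375 + 325 + 325 + 150 = 2850 kg.
Lower bound: ⌈2850/600⌉ = 5 containers.
Also, 7 pallets each exceed 300 kg, and no two of those can share a container, so at least 7 containers are needed.
A packing using 7 containers:
  container 1: 475 = 475
  container 2: 450 + 150 = 600
  container 3: 375 = 375
  container 4: 375 = 375
  container 5: 375 = 375
  container 6: 325 = 325
  container 7: 325 = 325
This matches the lower bound, so 7 is optimal.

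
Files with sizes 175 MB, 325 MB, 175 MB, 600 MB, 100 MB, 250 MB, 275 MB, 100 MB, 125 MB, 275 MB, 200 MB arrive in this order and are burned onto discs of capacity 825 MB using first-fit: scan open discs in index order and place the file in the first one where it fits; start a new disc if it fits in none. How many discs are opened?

  175 → disc 1 (new)  [load 175/825]
  325 → disc 1  [load 500/825]
  175 → disc 1  [load 675/825]
  600 → disc 2 (new)  [load 600/825]
  100 → disc 1  [load 775/825]
  250 → disc 3 (new)  [load 250/825]
  275 → disc 3  [load 525/825]
  100 → disc 2  [load 700/825]
  125 → disc 2  [load 825/825]
  275 → disc 3  [load 800/825]
  200 → disc 4 (new)  [load 200/825]
4 discs opened.

4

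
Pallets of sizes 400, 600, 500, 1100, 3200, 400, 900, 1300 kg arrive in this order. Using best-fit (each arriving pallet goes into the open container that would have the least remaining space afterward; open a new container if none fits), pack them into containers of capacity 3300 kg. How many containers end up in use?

  400 → container 1 (new)  [load 400/3300]
  600 → container 1  [load 1000/3300]
  500 → container 1  [load 1500/3300]
  1100 → container 1  [load 2600/3300]
  3200 → container 2 (new)  [load 3200/3300]
  400 → container 1  [load 3000/3300]
  900 → container 3 (new)  [load 900/3300]
  1300 → container 3  [load 2200/3300]
3 containers opened.

3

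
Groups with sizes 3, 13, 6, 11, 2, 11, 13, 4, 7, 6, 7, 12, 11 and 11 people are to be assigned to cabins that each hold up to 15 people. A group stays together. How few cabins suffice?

Total = 13 + 13 + 12 + 11 + 11 + 11 + 11 + 7 + 7 + 6 + 6 + 4 + 3 + 2 = 117 people.
Lower bound: ⌈117/15⌉ = 8 cabins.
A packing using 9 cabins:
  cabin 1: 13 + 2 = 15
  cabin 2: 13 = 13
  cabin 3: 12 + 3 = 15
  cabin 4: 11 + 4 = 15
  cabin 5: 11 = 11
  cabin 6: 11 = 11
  cabin 7: 11 = 11
  cabin 8: 7 + 7 = 14
  cabin 9: 6 + 6 = 12
No arrangement into 8 cabins stays within capacity, so 9 is optimal.

9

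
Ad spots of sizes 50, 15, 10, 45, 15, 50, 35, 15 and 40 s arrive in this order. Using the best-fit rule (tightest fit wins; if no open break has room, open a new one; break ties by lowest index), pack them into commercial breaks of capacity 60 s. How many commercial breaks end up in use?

  50 → break 1 (new)  [load 50/60]
  15 → break 2 (new)  [load 15/60]
  10 → break 1  [load 60/60]
  45 → break 2  [load 60/60]
  15 → break 3 (new)  [load 15/60]
  50 → break 4 (new)  [load 50/60]
  35 → break 3  [load 50/60]
  15 → break 5 (new)  [load 15/60]
  40 → break 5  [load 55/60]
5 commercial breaks opened.

5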